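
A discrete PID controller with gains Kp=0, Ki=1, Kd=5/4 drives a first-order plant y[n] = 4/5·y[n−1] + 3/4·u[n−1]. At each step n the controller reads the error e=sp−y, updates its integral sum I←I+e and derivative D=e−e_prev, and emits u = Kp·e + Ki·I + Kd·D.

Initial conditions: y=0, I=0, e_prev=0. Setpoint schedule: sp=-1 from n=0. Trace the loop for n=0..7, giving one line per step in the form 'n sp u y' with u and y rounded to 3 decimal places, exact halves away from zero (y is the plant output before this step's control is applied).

(exact arithmetic carried between steps; '≈' marks a value shown rounded to 6 d.p. or computed from one; I and e_prev carry over from the previous line; the table rounds u and y to 3 d.p., halves away from zero)
n=0: y=0, sp=-1, e=sp−y=-1; I=-1, D=e−e_prev=-1; u=0·(-1)+1·(-1)+5/4·(-1)=-2.25; next y=4/5·0+3/4·(-2.25)=-1.6875
n=1: y=-1.6875, sp=-1, e=sp−y=0.6875; I=-0.3125, D=e−e_prev=1.6875; u=0·0.6875+1·(-0.3125)+5/4·1.6875=1.796875; next y=4/5·(-1.6875)+3/4·1.796875≈-0.002344
n=2: y≈-0.002344, sp=-1, e=sp−y≈-0.997656; I≈-1.310156, D=e−e_prev≈-1.685156; u=0·(-0.997656)+1·(-1.310156)+5/4·(-1.685156)≈-3.416602; next y=4/5·(-0.002344)+3/4·(-3.416602)≈-2.564326
n=3: y≈-2.564326, sp=-1, e=sp−y≈1.564326; I≈0.254170, D=e−e_prev≈2.561982; u=0·1.564326+1·0.254170+5/4·2.561982≈3.456648; next y=4/5·(-2.564326)+3/4·3.456648≈0.541025
n=4: y≈0.541025, sp=-1, e=sp−y≈-1.541025; I≈-1.286855, D=e−e_prev≈-3.105351; u=0·(-1.541025)+1·(-1.286855)+5/4·(-3.105351)≈-5.168544; next y=4/5·0.541025+3/4·(-5.168544)≈-3.443588
n=5: y≈-3.443588, sp=-1, e=sp−y≈2.443588; I≈1.156733, D=e−e_prev≈3.984613; u=0·2.443588+1·1.156733+5/4·3.984613≈6.137499; next y=4/5·(-3.443588)+3/4·6.137499≈1.848254
n=6: y≈1.848254, sp=-1, e=sp−y≈-2.848254; I≈-1.691521, D=e−e_prev≈-5.291842; u=0·(-2.848254)+1·(-1.691521)+5/4·(-5.291842)≈-8.306324; next y=4/5·1.848254+3/4·(-8.306324)≈-4.751140
n=7: y≈-4.751140, sp=-1, e=sp−y≈3.751140; I≈2.059618, D=e−e_prev≈6.599394; u=0·3.751140+1·2.059618+5/4·6.599394≈10.308860; next y=4/5·(-4.751140)+3/4·10.308860≈3.930734

0 -1 -2.250 0.000
1 -1 1.797 -1.688
2 -1 -3.417 -0.002
3 -1 3.457 -2.564
4 -1 -5.169 0.541
5 -1 6.137 -3.444
6 -1 -8.306 1.848
7 -1 10.309 -4.751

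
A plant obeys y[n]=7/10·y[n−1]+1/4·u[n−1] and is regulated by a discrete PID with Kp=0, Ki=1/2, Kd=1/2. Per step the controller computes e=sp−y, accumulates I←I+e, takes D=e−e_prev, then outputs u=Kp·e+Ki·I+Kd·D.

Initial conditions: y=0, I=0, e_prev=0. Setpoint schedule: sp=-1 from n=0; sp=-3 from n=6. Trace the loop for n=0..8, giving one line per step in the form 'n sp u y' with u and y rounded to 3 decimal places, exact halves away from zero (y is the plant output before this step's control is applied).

0 -1 -1.000 0.000
1 -1 -0.750 -0.250
2 -1 -1.138 -0.363
3 -1 -1.337 -0.538
4 -1 -1.483 -0.711
5 -1 -1.556 -0.868
6 -3 -3.572 -0.997
7 -3 -3.044 -1.591
8 -3 -3.762 -1.875

(exact arithmetic carried between steps; '≈' marks a value shown rounded to 6 d.p. or computed from one; I and e_prev carry over from the previous line; the table rounds u and y to 3 d.p., halves away from zero)
n=0: y=0, sp=-1, e=sp−y=-1; I=-1, D=e−e_prev=-1; u=0·(-1)+1/2·(-1)+1/2·(-1)=-1; next y=7/10·0+1/4·(-1)=-0.25
n=1: y=-0.25, sp=-1, e=sp−y=-0.75; I=-1.75, D=e−e_prev=0.25; u=0·(-0.75)+1/2·(-1.75)+1/2·0.25=-0.75; next y=7/10·(-0.25)+1/4·(-0.75)=-0.3625
n=2: y=-0.3625, sp=-1, e=sp−y=-0.6375; I=-2.3875, D=e−e_prev=0.1125; u=0·(-0.6375)+1/2·(-2.3875)+1/2·0.1125=-1.1375; next y=7/10·(-0.3625)+1/4·(-1.1375)=-0.538125
n=3: y=-0.538125, sp=-1, e=sp−y=-0.461875; I=-2.849375, D=e−e_prev=0.175625; u=0·(-0.461875)+1/2·(-2.849375)+1/2·0.175625=-1.336875; next y=7/10·(-0.538125)+1/4·(-1.336875)≈-0.710906
n=4: y≈-0.710906, sp=-1, e=sp−y≈-0.289094; I≈-3.138469, D=e−e_prev≈0.172781; u=0·(-0.289094)+1/2·(-3.138469)+1/2·0.172781≈-1.482844; next y=7/10·(-0.710906)+1/4·(-1.482844)≈-0.868345
n=5: y≈-0.868345, sp=-1, e=sp−y≈-0.131655; I≈-3.270123, D=e−e_prev≈0.157439; u=0·(-0.131655)+1/2·(-3.270123)+1/2·0.157439≈-1.556342; next y=7/10·(-0.868345)+1/4·(-1.556342)≈-0.996927
n=6: y≈-0.996927, sp=-3, e=sp−y≈-2.003073; I≈-5.273196, D=e−e_prev≈-1.871418; u=0·(-2.003073)+1/2·(-5.273196)+1/2·(-1.871418)≈-3.572307; next y=7/10·(-0.996927)+1/4·(-3.572307)≈-1.590926
n=7: y≈-1.590926, sp=-3, e=sp−y≈-1.409074; I≈-6.682270, D=e−e_prev≈0.593999; u=0·(-1.409074)+1/2·(-6.682270)+1/2·0.593999≈-3.044136; next y=7/10·(-1.590926)+1/4·(-3.044136)≈-1.874682
n=8: y≈-1.874682, sp=-3, e=sp−y≈-1.125318; I≈-7.807588, D=e−e_prev≈0.283756; u=0·(-1.125318)+1/2·(-7.807588)+1/2·0.283756≈-3.761916; next y=7/10·(-1.874682)+1/4·(-3.761916)≈-2.252756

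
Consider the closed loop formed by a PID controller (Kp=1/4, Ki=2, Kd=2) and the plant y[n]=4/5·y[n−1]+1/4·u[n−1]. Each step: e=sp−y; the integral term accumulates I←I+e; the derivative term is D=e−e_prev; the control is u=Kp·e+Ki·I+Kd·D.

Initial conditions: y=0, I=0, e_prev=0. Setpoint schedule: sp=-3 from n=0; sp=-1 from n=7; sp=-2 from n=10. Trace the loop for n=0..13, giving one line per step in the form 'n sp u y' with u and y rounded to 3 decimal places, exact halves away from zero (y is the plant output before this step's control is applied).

(exact arithmetic carried between steps; '≈' marks a value shown rounded to 6 d.p. or computed from one; I and e_prev carry over from the previous line; the table rounds u and y to 3 d.p., halves away from zero)
n=0: y=0, sp=-3, e=sp−y=-3; I=-3, D=e−e_prev=-3; u=1/4·(-3)+2·(-3)+2·(-3)=-12.75; next y=4/5·0+1/4·(-12.75)=-3.1875
n=1: y=-3.1875, sp=-3, e=sp−y=0.1875; I=-2.8125, D=e−e_prev=3.1875; u=1/4·0.1875+2·(-2.8125)+2·3.1875=0.796875; next y=4/5·(-3.1875)+1/4·0.796875≈-2.350781
n=2: y≈-2.350781, sp=-3, e=sp−y≈-0.649219; I≈-3.461719, D=e−e_prev≈-0.836719; u=1/4·(-0.649219)+2·(-3.461719)+2·(-0.836719)≈-8.759180; next y=4/5·(-2.350781)+1/4·(-8.759180)≈-4.070420
n=3: y≈-4.070420, sp=-3, e=sp−y≈1.070420; I≈-2.391299, D=e−e_prev≈1.719639; u=1/4·1.070420+2·(-2.391299)+2·1.719639≈-1.075715; next y=4/5·(-4.070420)+1/4·(-1.075715)≈-3.525265
n=4: y≈-3.525265, sp=-3, e=sp−y≈0.525265; I≈-1.866034, D=e−e_prev≈-0.545155; u=1/4·0.525265+2·(-1.866034)+2·(-0.545155)≈-4.691062; next y=4/5·(-3.525265)+1/4·(-4.691062)≈-3.992977
n=5: y≈-3.992977, sp=-3, e=sp−y≈0.992977; I≈-0.873057, D=e−e_prev≈0.467713; u=1/4·0.992977+2·(-0.873057)+2·0.467713≈-0.562444; next y=4/5·(-3.992977)+1/4·(-0.562444)≈-3.334993
n=6: y≈-3.334993, sp=-3, e=sp−y≈0.334993; I≈-0.538064, D=e−e_prev≈-0.657985; u=1/4·0.334993+2·(-0.538064)+2·(-0.657985)≈-2.308348; next y=4/5·(-3.334993)+1/4·(-2.308348)≈-3.245081
n=7: y≈-3.245081, sp=-1, e=sp−y≈2.245081; I≈1.707018, D=e−e_prev≈1.910089; u=1/4·2.245081+2·1.707018+2·1.910089≈7.795483; next y=4/5·(-3.245081)+1/4·7.795483≈-0.647194
n=8: y≈-0.647194, sp=-1, e=sp−y≈-0.352806; I≈1.354212, D=e−e_prev≈-2.597887; u=1/4·(-0.352806)+2·1.354212+2·(-2.597887)≈-2.575551; next y=4/5·(-0.647194)+1/4·(-2.575551)≈-1.161643
n=9: y≈-1.161643, sp=-1, e=sp−y≈0.161643; I≈1.515855, D=e−e_prev≈0.514449; u=1/4·0.161643+2·1.515855+2·0.514449≈4.101019; next y=4/5·(-1.161643)+1/4·4.101019≈0.095940
n=10: y≈0.095940, sp=-2, e=sp−y≈-2.095940; I≈-0.580085, D=e−e_prev≈-2.257584; u=1/4·(-2.095940)+2·(-0.580085)+2·(-2.257584)≈-6.199322; next y=4/5·0.095940+1/4·(-6.199322)≈-1.473078
n=11: y≈-1.473078, sp=-2, e=sp−y≈-0.526922; I≈-1.107006, D=e−e_prev≈1.569018; u=1/4·(-0.526922)+2·(-1.107006)+2·1.569018≈0.792293; next y=4/5·(-1.473078)+1/4·0.792293≈-0.980389
n=12: y≈-0.980389, sp=-2, e=sp−y≈-1.019611; I≈-2.126617, D=e−e_prev≈-0.492689; u=1/4·(-1.019611)+2·(-2.126617)+2·(-0.492689)≈-5.493515; next y=4/5·(-0.980389)+1/4·(-5.493515)≈-2.157690
n=13: y≈-2.157690, sp=-2, e=sp−y≈0.157690; I≈-1.968927, D=e−e_prev≈1.177301; u=1/4·0.157690+2·(-1.968927)+2·1.177301≈-1.543830; next y=4/5·(-2.157690)+1/4·(-1.543830)≈-2.112110

0 -3 -12.750 0.000
1 -3 0.797 -3.188
2 -3 -8.759 -2.351
3 -3 -1.076 -4.070
4 -3 -4.691 -3.525
5 -3 -0.562 -3.993
6 -3 -2.308 -3.335
7 -1 7.795 -3.245
8 -1 -2.576 -0.647
9 -1 4.101 -1.162
10 -2 -6.199 0.096
11 -2 0.792 -1.473
12 -2 -5.494 -0.980
13 -2 -1.544 -2.158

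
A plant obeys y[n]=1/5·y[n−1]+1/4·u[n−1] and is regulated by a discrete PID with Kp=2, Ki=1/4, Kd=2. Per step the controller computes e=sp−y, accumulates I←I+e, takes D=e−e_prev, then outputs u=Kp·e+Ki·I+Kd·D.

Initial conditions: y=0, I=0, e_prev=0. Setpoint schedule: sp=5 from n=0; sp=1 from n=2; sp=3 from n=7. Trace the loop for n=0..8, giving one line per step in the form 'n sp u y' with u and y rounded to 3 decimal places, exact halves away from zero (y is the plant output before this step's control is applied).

0 5 21.250 0.000
1 5 -10.078 5.313
2 1 12.239 -1.457
3 1 -10.644 2.768
4 1 18.087 -2.107
5 1 -17.269 4.100
6 1 26.660 -3.497
7 3 -19.128 5.965
8 3 35.662 -3.589

(exact arithmetic carried between steps; '≈' marks a value shown rounded to 6 d.p. or computed from one; I and e_prev carry over from the previous line; the table rounds u and y to 3 d.p., halves away from zero)
n=0: y=0, sp=5, e=sp−y=5; I=5, D=e−e_prev=5; u=2·5+1/4·5+2·5=21.25; next y=1/5·0+1/4·21.25=5.3125
n=1: y=5.3125, sp=5, e=sp−y=-0.3125; I=4.6875, D=e−e_prev=-5.3125; u=2·(-0.3125)+1/4·4.6875+2·(-5.3125)=-10.078125; next y=1/5·5.3125+1/4·(-10.078125)≈-1.457031
n=2: y≈-1.457031, sp=1, e=sp−y≈2.457031; I≈7.144531, D=e−e_prev≈2.769531; u=2·2.457031+1/4·7.144531+2·2.769531≈12.239258; next y=1/5·(-1.457031)+1/4·12.239258≈2.768408
n=3: y≈2.768408, sp=1, e=sp−y≈-1.768408; I≈5.376123, D=e−e_prev≈-4.225439; u=2·(-1.768408)+1/4·5.376123+2·(-4.225439)≈-10.643665; next y=1/5·2.768408+1/4·(-10.643665)≈-2.107234
n=4: y≈-2.107234, sp=1, e=sp−y≈3.107234; I≈8.483358, D=e−e_prev≈4.875643; u=2·3.107234+1/4·8.483358+2·4.875643≈18.086594; next y=1/5·(-2.107234)+1/4·18.086594≈4.100202
n=5: y≈4.100202, sp=1, e=sp−y≈-3.100202; I≈5.383156, D=e−e_prev≈-6.207436; u=2·(-3.100202)+1/4·5.383156+2·(-6.207436)≈-17.269486; next y=1/5·4.100202+1/4·(-17.269486)≈-3.497331
n=6: y≈-3.497331, sp=1, e=sp−y≈4.497331; I≈9.880487, D=e−e_prev≈7.597533; u=2·4.497331+1/4·9.880487+2·7.597533≈26.659850; next y=1/5·(-3.497331)+1/4·26.659850≈5.965496
n=7: y≈5.965496, sp=3, e=sp−y≈-2.965496; I≈6.914991, D=e−e_prev≈-7.462827; u=2·(-2.965496)+1/4·6.914991+2·(-7.462827)≈-19.127900; next y=1/5·5.965496+1/4·(-19.127900)≈-3.588876
n=8: y≈-3.588876, sp=3, e=sp−y≈6.588876; I≈13.503867, D=e−e_prev≈9.554372; u=2·6.588876+1/4·13.503867+2·9.554372≈35.662462; next y=1/5·(-3.588876)+1/4·35.662462≈8.197840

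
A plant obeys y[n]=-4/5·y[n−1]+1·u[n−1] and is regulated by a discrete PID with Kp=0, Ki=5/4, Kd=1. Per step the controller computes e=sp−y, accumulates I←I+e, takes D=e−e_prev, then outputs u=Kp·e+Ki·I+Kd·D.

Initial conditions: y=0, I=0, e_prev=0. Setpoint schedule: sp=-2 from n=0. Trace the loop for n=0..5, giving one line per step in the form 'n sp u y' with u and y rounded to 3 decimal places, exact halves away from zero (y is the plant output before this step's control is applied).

0 -2 -4.500 0.000
1 -2 5.125 -4.500
2 -2 -26.006 8.725
3 -2 67.663 -32.986
4 -2 -221.151 94.052
5 -2 664.322 -296.393

(exact arithmetic carried between steps; '≈' marks a value shown rounded to 6 d.p. or computed from one; I and e_prev carry over from the previous line; the table rounds u and y to 3 d.p., halves away from zero)
n=0: y=0, sp=-2, e=sp−y=-2; I=-2, D=e−e_prev=-2; u=0·(-2)+5/4·(-2)+1·(-2)=-4.5; next y=-4/5·0+1·(-4.5)=-4.5
n=1: y=-4.5, sp=-2, e=sp−y=2.5; I=0.5, D=e−e_prev=4.5; u=0·2.5+5/4·0.5+1·4.5=5.125; next y=-4/5·(-4.5)+1·5.125=8.725
n=2: y=8.725, sp=-2, e=sp−y=-10.725; I=-10.225, D=e−e_prev=-13.225; u=0·(-10.725)+5/4·(-10.225)+1·(-13.225)=-26.00625; next y=-4/5·8.725+1·(-26.00625)=-32.98625
n=3: y=-32.98625, sp=-2, e=sp−y=30.98625; I=20.76125, D=e−e_prev=41.71125; u=0·30.98625+5/4·20.76125+1·41.71125≈67.662813; next y=-4/5·(-32.98625)+1·67.662813≈94.051813
n=4: y≈94.051813, sp=-2, e=sp−y≈-96.051813; I≈-75.290563, D=e−e_prev≈-127.038063; u=0·(-96.051813)+5/4·(-75.290563)+1·(-127.038063)≈-221.151266; next y=-4/5·94.051813+1·(-221.151266)≈-296.392716
n=5: y≈-296.392716, sp=-2, e=sp−y≈294.392716; I≈219.102153, D=e−e_prev≈390.444528; u=0·294.392716+5/4·219.102153+1·390.444528≈664.322220; next y=-4/5·(-296.392716)+1·664.322220≈901.436392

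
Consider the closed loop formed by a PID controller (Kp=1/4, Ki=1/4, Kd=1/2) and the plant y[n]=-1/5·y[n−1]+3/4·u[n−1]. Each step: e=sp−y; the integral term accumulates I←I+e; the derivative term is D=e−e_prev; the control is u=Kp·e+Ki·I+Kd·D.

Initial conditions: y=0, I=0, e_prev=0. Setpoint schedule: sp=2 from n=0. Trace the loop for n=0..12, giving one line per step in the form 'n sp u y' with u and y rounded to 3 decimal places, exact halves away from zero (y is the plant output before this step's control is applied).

0 2 2.000 0.000
1 2 0.000 1.500
2 2 2.675 -0.300
3 2 -0.016 2.066
4 2 3.642 -0.425
5 2 -0.240 2.817
6 2 4.737 -0.743
7 2 -0.801 3.701
8 2 6.038 -1.341
9 2 -1.786 4.797
10 2 7.679 -2.299
11 2 -3.312 6.219
12 2 9.839 -3.728

(exact arithmetic carried between steps; '≈' marks a value shown rounded to 6 d.p. or computed from one; I and e_prev carry over from the previous line; the table rounds u and y to 3 d.p., halves away from zero)
n=0: y=0, sp=2, e=sp−y=2; I=2, D=e−e_prev=2; u=1/4·2+1/4·2+1/2·2=2; next y=-1/5·0+3/4·2=1.5
n=1: y=1.5, sp=2, e=sp−y=0.5; I=2.5, D=e−e_prev=-1.5; u=1/4·0.5+1/4·2.5+1/2·(-1.5)=0; next y=-1/5·1.5+3/4·0=-0.3
n=2: y=-0.3, sp=2, e=sp−y=2.3; I=4.8, D=e−e_prev=1.8; u=1/4·2.3+1/4·4.8+1/2·1.8=2.675; next y=-1/5·(-0.3)+3/4·2.675=2.06625
n=3: y=2.06625, sp=2, e=sp−y=-0.06625; I=4.73375, D=e−e_prev=-2.36625; u=1/4·(-0.06625)+1/4·4.73375+1/2·(-2.36625)=-0.01625; next y=-1/5·2.06625+3/4·(-0.01625)≈-0.425438
n=4: y≈-0.425438, sp=2, e=sp−y≈2.425438; I≈7.159188, D=e−e_prev≈2.491688; u=1/4·2.425438+1/4·7.159188+1/2·2.491688≈3.642; next y=-1/5·(-0.425438)+3/4·3.642≈2.816588
n=5: y≈2.816588, sp=2, e=sp−y≈-0.816588; I≈6.3426, D=e−e_prev≈-3.242025; u=1/4·(-0.816588)+1/4·6.3426+1/2·(-3.242025)≈-0.239509; next y=-1/5·2.816588+3/4·(-0.239509)≈-0.742950
n=6: y≈-0.742950, sp=2, e=sp−y≈2.742950; I≈9.085550, D=e−e_prev≈3.559537; u=1/4·2.742950+1/4·9.085550+1/2·3.559537≈4.736893; next y=-1/5·(-0.742950)+3/4·4.736893≈3.701260
n=7: y≈3.701260, sp=2, e=sp−y≈-1.701260; I≈7.384290, D=e−e_prev≈-4.444209; u=1/4·(-1.701260)+1/4·7.384290+1/2·(-4.444209)≈-0.801347; next y=-1/5·3.701260+3/4·(-0.801347)≈-1.341262
n=8: y≈-1.341262, sp=2, e=sp−y≈3.341262; I≈10.725552, D=e−e_prev≈5.042522; u=1/4·3.341262+1/4·10.725552+1/2·5.042522≈6.037965; next y=-1/5·(-1.341262)+3/4·6.037965≈4.796726
n=9: y≈4.796726, sp=2, e=sp−y≈-2.796726; I≈7.928826, D=e−e_prev≈-6.137988; u=1/4·(-2.796726)+1/4·7.928826+1/2·(-6.137988)≈-1.785969; next y=-1/5·4.796726+3/4·(-1.785969)≈-2.298822
n=10: y≈-2.298822, sp=2, e=sp−y≈4.298822; I≈12.227648, D=e−e_prev≈7.095548; u=1/4·4.298822+1/4·12.227648+1/2·7.095548≈7.679392; next y=-1/5·(-2.298822)+3/4·7.679392≈6.219308
n=11: y≈6.219308, sp=2, e=sp−y≈-4.219308; I≈8.008340, D=e−e_prev≈-8.518130; u=1/4·(-4.219308)+1/4·8.008340+1/2·(-8.518130)≈-3.311807; next y=-1/5·6.219308+3/4·(-3.311807)≈-3.727717
n=12: y≈-3.727717, sp=2, e=sp−y≈5.727717; I≈13.736057, D=e−e_prev≈9.947025; u=1/4·5.727717+1/4·13.736057+1/2·9.947025≈9.839456; next y=-1/5·(-3.727717)+3/4·9.839456≈8.125136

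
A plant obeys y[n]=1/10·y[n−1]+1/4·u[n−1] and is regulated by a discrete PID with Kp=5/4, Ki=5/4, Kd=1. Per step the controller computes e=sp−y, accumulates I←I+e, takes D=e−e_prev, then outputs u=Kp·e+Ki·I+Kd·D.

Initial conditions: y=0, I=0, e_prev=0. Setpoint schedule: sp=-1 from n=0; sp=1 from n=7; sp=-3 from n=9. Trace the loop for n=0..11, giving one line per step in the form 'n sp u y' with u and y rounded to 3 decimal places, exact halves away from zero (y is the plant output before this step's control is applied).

(exact arithmetic carried between steps; '≈' marks a value shown rounded to 6 d.p. or computed from one; I and e_prev carry over from the previous line; the table rounds u and y to 3 d.p., halves away from zero)
n=0: y=0, sp=-1, e=sp−y=-1; I=-1, D=e−e_prev=-1; u=5/4·(-1)+5/4·(-1)+1·(-1)=-3.5; next y=1/10·0+1/4·(-3.5)=-0.875
n=1: y=-0.875, sp=-1, e=sp−y=-0.125; I=-1.125, D=e−e_prev=0.875; u=5/4·(-0.125)+5/4·(-1.125)+1·0.875=-0.6875; next y=1/10·(-0.875)+1/4·(-0.6875)=-0.259375
n=2: y=-0.259375, sp=-1, e=sp−y=-0.740625; I=-1.865625, D=e−e_prev=-0.615625; u=5/4·(-0.740625)+5/4·(-1.865625)+1·(-0.615625)≈-3.873438; next y=1/10·(-0.259375)+1/4·(-3.873438)≈-0.994297
n=3: y≈-0.994297, sp=-1, e=sp−y≈-0.005703; I≈-1.871328, D=e−e_prev≈0.734922; u=5/4·(-0.005703)+5/4·(-1.871328)+1·0.734922≈-1.611367; next y=1/10·(-0.994297)+1/4·(-1.611367)≈-0.502271
n=4: y≈-0.502271, sp=-1, e=sp−y≈-0.497729; I≈-2.369057, D=e−e_prev≈-0.492025; u=5/4·(-0.497729)+5/4·(-2.369057)+1·(-0.492025)≈-4.075507; next y=1/10·(-0.502271)+1/4·(-4.075507)≈-1.069104
n=5: y≈-1.069104, sp=-1, e=sp−y≈0.069104; I≈-2.299953, D=e−e_prev≈0.566832; u=5/4·0.069104+5/4·(-2.299953)+1·0.566832≈-2.221729; next y=1/10·(-1.069104)+1/4·(-2.221729)≈-0.662343
n=6: y≈-0.662343, sp=-1, e=sp−y≈-0.337657; I≈-2.637610, D=e−e_prev≈-0.406761; u=5/4·(-0.337657)+5/4·(-2.637610)+1·(-0.406761)≈-4.125846; next y=1/10·(-0.662343)+1/4·(-4.125846)≈-1.097696
n=7: y≈-1.097696, sp=1, e=sp−y≈2.097696; I≈-0.539914, D=e−e_prev≈2.435353; u=5/4·2.097696+5/4·(-0.539914)+1·2.435353≈4.382580; next y=1/10·(-1.097696)+1/4·4.382580≈0.985875
n=8: y≈0.985875, sp=1, e=sp−y≈0.014125; I≈-0.525790, D=e−e_prev≈-2.083571; u=5/4·0.014125+5/4·(-0.525790)+1·(-2.083571)≈-2.723153; next y=1/10·0.985875+1/4·(-2.723153)≈-0.582201
n=9: y≈-0.582201, sp=-3, e=sp−y≈-2.417799; I≈-2.943589, D=e−e_prev≈-2.431924; u=5/4·(-2.417799)+5/4·(-2.943589)+1·(-2.431924)≈-9.133660; next y=1/10·(-0.582201)+1/4·(-9.133660)≈-2.341635
n=10: y≈-2.341635, sp=-3, e=sp−y≈-0.658365; I≈-3.601954, D=e−e_prev≈1.759434; u=5/4·(-0.658365)+5/4·(-3.601954)+1·1.759434≈-3.565965; next y=1/10·(-2.341635)+1/4·(-3.565965)≈-1.125655
n=11: y≈-1.125655, sp=-3, e=sp−y≈-1.874345; I≈-5.476300, D=e−e_prev≈-1.215980; u=5/4·(-1.874345)+5/4·(-5.476300)+1·(-1.215980)≈-10.404287; next y=1/10·(-1.125655)+1/4·(-10.404287)≈-2.713637

0 -1 -3.500 0.000
1 -1 -0.688 -0.875
2 -1 -3.873 -0.259
3 -1 -1.611 -0.994
4 -1 -4.076 -0.502
5 -1 -2.222 -1.069
6 -1 -4.126 -0.662
7 1 4.383 -1.098
8 1 -2.723 0.986
9 -3 -9.134 -0.582
10 -3 -3.566 -2.342
11 -3 -10.404 -1.126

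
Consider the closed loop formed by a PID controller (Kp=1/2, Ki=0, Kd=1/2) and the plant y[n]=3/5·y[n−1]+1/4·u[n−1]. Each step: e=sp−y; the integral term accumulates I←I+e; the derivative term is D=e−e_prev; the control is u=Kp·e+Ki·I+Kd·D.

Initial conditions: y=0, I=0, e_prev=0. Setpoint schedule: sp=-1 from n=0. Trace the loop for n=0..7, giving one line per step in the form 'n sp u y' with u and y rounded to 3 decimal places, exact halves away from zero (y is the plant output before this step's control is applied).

0 -1 -1.000 0.000
1 -1 -0.250 -0.250
2 -1 -0.413 -0.213
3 -1 -0.376 -0.231
4 -1 -0.383 -0.232
5 -1 -0.381 -0.235
6 -1 -0.381 -0.236
7 -1 -0.381 -0.237

(exact arithmetic carried between steps; '≈' marks a value shown rounded to 6 d.p. or computed from one; I and e_prev carry over from the previous line; the table rounds u and y to 3 d.p., halves away from zero)
n=0: y=0, sp=-1, e=sp−y=-1; I=-1, D=e−e_prev=-1; u=1/2·(-1)+0·(-1)+1/2·(-1)=-1; next y=3/5·0+1/4·(-1)=-0.25
n=1: y=-0.25, sp=-1, e=sp−y=-0.75; I=-1.75, D=e−e_prev=0.25; u=1/2·(-0.75)+0·(-1.75)+1/2·0.25=-0.25; next y=3/5·(-0.25)+1/4·(-0.25)=-0.2125
n=2: y=-0.2125, sp=-1, e=sp−y=-0.7875; I=-2.5375, D=e−e_prev=-0.0375; u=1/2·(-0.7875)+0·(-2.5375)+1/2·(-0.0375)=-0.4125; next y=3/5·(-0.2125)+1/4·(-0.4125)=-0.230625
n=3: y=-0.230625, sp=-1, e=sp−y=-0.769375; I=-3.306875, D=e−e_prev=0.018125; u=1/2·(-0.769375)+0·(-3.306875)+1/2·0.018125=-0.375625; next y=3/5·(-0.230625)+1/4·(-0.375625)≈-0.232281
n=4: y≈-0.232281, sp=-1, e=sp−y≈-0.767719; I≈-4.074594, D=e−e_prev≈0.001656; u=1/2·(-0.767719)+0·(-4.074594)+1/2·0.001656≈-0.383031; next y=3/5·(-0.232281)+1/4·(-0.383031)≈-0.235127
n=5: y≈-0.235127, sp=-1, e=sp−y≈-0.764873; I≈-4.839467, D=e−e_prev≈0.002845; u=1/2·(-0.764873)+0·(-4.839467)+1/2·0.002845≈-0.381014; next y=3/5·(-0.235127)+1/4·(-0.381014)≈-0.236329
n=6: y≈-0.236329, sp=-1, e=sp−y≈-0.763671; I≈-5.603138, D=e−e_prev≈0.001203; u=1/2·(-0.763671)+0·(-5.603138)+1/2·0.001203≈-0.381234; next y=3/5·(-0.236329)+1/4·(-0.381234)≈-0.237106
n=7: y≈-0.237106, sp=-1, e=sp−y≈-0.762894; I≈-6.366032, D=e−e_prev≈0.000777; u=1/2·(-0.762894)+0·(-6.366032)+1/2·0.000777≈-0.381059; next y=3/5·(-0.237106)+1/4·(-0.381059)≈-0.237528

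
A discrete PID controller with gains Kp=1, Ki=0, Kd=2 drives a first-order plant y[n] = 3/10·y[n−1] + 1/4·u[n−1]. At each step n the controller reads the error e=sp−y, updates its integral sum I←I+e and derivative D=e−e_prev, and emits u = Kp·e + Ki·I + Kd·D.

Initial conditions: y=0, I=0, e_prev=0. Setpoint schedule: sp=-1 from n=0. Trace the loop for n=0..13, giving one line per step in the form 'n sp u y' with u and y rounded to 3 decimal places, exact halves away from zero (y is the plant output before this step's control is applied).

0 -1 -3.000 0.000
1 -1 1.250 -0.750
2 -1 -2.763 0.088
3 -1 1.168 -0.664
4 -1 -2.607 0.093
5 -1 1.057 -0.624
6 -1 -2.479 0.077
7 -1 0.944 -0.597
8 -1 -2.364 0.057
9 -1 0.836 -0.574
10 -1 -2.259 0.037
11 -1 0.734 -0.554
12 -1 -2.160 0.018
13 -1 0.639 -0.535

(exact arithmetic carried between steps; '≈' marks a value shown rounded to 6 d.p. or computed from one; I and e_prev carry over from the previous line; the table rounds u and y to 3 d.p., halves away from zero)
n=0: y=0, sp=-1, e=sp−y=-1; I=-1, D=e−e_prev=-1; u=1·(-1)+0·(-1)+2·(-1)=-3; next y=3/10·0+1/4·(-3)=-0.75
n=1: y=-0.75, sp=-1, e=sp−y=-0.25; I=-1.25, D=e−e_prev=0.75; u=1·(-0.25)+0·(-1.25)+2·0.75=1.25; next y=3/10·(-0.75)+1/4·1.25=0.0875
n=2: y=0.0875, sp=-1, e=sp−y=-1.0875; I=-2.3375, D=e−e_prev=-0.8375; u=1·(-1.0875)+0·(-2.3375)+2·(-0.8375)=-2.7625; next y=3/10·0.0875+1/4·(-2.7625)=-0.664375
n=3: y=-0.664375, sp=-1, e=sp−y=-0.335625; I=-2.673125, D=e−e_prev=0.751875; u=1·(-0.335625)+0·(-2.673125)+2·0.751875=1.168125; next y=3/10·(-0.664375)+1/4·1.168125≈0.092719
n=4: y≈0.092719, sp=-1, e=sp−y≈-1.092719; I≈-3.765844, D=e−e_prev≈-0.757094; u=1·(-1.092719)+0·(-3.765844)+2·(-0.757094)≈-2.606906; next y=3/10·0.092719+1/4·(-2.606906)≈-0.623911
n=5: y≈-0.623911, sp=-1, e=sp−y≈-0.376089; I≈-4.141933, D=e−e_prev≈0.716630; u=1·(-0.376089)+0·(-4.141933)+2·0.716630≈1.057170; next y=3/10·(-0.623911)+1/4·1.057170≈0.077119
n=6: y≈0.077119, sp=-1, e=sp−y≈-1.077119; I≈-5.219052, D=e−e_prev≈-0.701030; u=1·(-1.077119)+0·(-5.219052)+2·(-0.701030)≈-2.479180; next y=3/10·0.077119+1/4·(-2.479180)≈-0.596659
n=7: y≈-0.596659, sp=-1, e=sp−y≈-0.403341; I≈-5.622393, D=e−e_prev≈0.673778; u=1·(-0.403341)+0·(-5.622393)+2·0.673778≈0.944216; next y=3/10·(-0.596659)+1/4·0.944216≈0.057056
n=8: y≈0.057056, sp=-1, e=sp−y≈-1.057056; I≈-6.679449, D=e−e_prev≈-0.653715; u=1·(-1.057056)+0·(-6.679449)+2·(-0.653715)≈-2.364487; next y=3/10·0.057056+1/4·(-2.364487)≈-0.574005
n=9: y≈-0.574005, sp=-1, e=sp−y≈-0.425995; I≈-7.105444, D=e−e_prev≈0.631061; u=1·(-0.425995)+0·(-7.105444)+2·0.631061≈0.836127; next y=3/10·(-0.574005)+1/4·0.836127≈0.036830
n=10: y≈0.036830, sp=-1, e=sp−y≈-1.036830; I≈-8.142275, D=e−e_prev≈-0.610835; u=1·(-1.036830)+0·(-8.142275)+2·(-0.610835)≈-2.258501; next y=3/10·0.036830+1/4·(-2.258501)≈-0.553576
n=11: y≈-0.553576, sp=-1, e=sp−y≈-0.446424; I≈-8.588699, D=e−e_prev≈0.590406; u=1·(-0.446424)+0·(-8.588699)+2·0.590406≈0.734389; next y=3/10·(-0.553576)+1/4·0.734389≈0.017524
n=12: y≈0.017524, sp=-1, e=sp−y≈-1.017524; I≈-9.606223, D=e−e_prev≈-0.571101; u=1·(-1.017524)+0·(-9.606223)+2·(-0.571101)≈-2.159725; next y=3/10·0.017524+1/4·(-2.159725)≈-0.534674
n=13: y≈-0.534674, sp=-1, e=sp−y≈-0.465326; I≈-10.071549, D=e−e_prev≈0.552198; u=1·(-0.465326)+0·(-10.071549)+2·0.552198≈0.639071; next y=3/10·(-0.534674)+1/4·0.639071≈-0.000634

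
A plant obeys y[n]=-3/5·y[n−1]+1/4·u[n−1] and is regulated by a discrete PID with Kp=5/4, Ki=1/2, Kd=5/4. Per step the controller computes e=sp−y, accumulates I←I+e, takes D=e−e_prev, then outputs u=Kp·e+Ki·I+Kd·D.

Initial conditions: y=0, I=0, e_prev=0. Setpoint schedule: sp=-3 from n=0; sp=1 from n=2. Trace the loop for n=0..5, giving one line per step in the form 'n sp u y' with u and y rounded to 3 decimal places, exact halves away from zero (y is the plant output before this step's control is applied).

(exact arithmetic carried between steps; '≈' marks a value shown rounded to 6 d.p. or computed from one; I and e_prev carry over from the previous line; the table rounds u and y to 3 d.p., halves away from zero)
n=0: y=0, sp=-3, e=sp−y=-3; I=-3, D=e−e_prev=-3; u=5/4·(-3)+1/2·(-3)+5/4·(-3)=-9; next y=-3/5·0+1/4·(-9)=-2.25
n=1: y=-2.25, sp=-3, e=sp−y=-0.75; I=-3.75, D=e−e_prev=2.25; u=5/4·(-0.75)+1/2·(-3.75)+5/4·2.25=0; next y=-3/5·(-2.25)+1/4·0=1.35
n=2: y=1.35, sp=1, e=sp−y=-0.35; I=-4.1, D=e−e_prev=0.4; u=5/4·(-0.35)+1/2·(-4.1)+5/4·0.4=-1.9875; next y=-3/5·1.35+1/4·(-1.9875)=-1.306875
n=3: y=-1.306875, sp=1, e=sp−y=2.306875; I=-1.793125, D=e−e_prev=2.656875; u=5/4·2.306875+1/2·(-1.793125)+5/4·2.656875=5.308125; next y=-3/5·(-1.306875)+1/4·5.308125≈2.111156
n=4: y≈2.111156, sp=1, e=sp−y≈-1.111156; I≈-2.904281, D=e−e_prev≈-3.418031; u=5/4·(-1.111156)+1/2·(-2.904281)+5/4·(-3.418031)≈-7.113625; next y=-3/5·2.111156+1/4·(-7.113625)≈-3.0451
n=5: y=-3.0451, sp=1, e=sp−y=4.0451; I≈1.140819, D=e−e_prev≈5.156256; u=5/4·4.0451+1/2·1.140819+5/4·5.156256≈12.072105; next y=-3/5·(-3.0451)+1/4·12.072105≈4.845086

0 -3 -9.000 0.000
1 -3 0.000 -2.250
2 1 -1.988 1.350
3 1 5.308 -1.307
4 1 -7.114 2.111
5 1 12.072 -3.045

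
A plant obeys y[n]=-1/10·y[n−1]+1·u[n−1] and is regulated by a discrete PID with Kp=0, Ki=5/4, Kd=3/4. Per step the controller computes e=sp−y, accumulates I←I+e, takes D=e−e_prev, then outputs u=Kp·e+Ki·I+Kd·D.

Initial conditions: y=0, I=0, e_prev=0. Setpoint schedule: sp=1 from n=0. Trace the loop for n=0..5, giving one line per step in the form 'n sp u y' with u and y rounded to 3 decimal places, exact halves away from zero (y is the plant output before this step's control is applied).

(exact arithmetic carried between steps; '≈' marks a value shown rounded to 6 d.p. or computed from one; I and e_prev carry over from the previous line; the table rounds u and y to 3 d.p., halves away from zero)
n=0: y=0, sp=1, e=sp−y=1; I=1, D=e−e_prev=1; u=0·1+5/4·1+3/4·1=2; next y=-1/10·0+1·2=2
n=1: y=2, sp=1, e=sp−y=-1; I=0, D=e−e_prev=-2; u=0·(-1)+5/4·0+3/4·(-2)=-1.5; next y=-1/10·2+1·(-1.5)=-1.7
n=2: y=-1.7, sp=1, e=sp−y=2.7; I=2.7, D=e−e_prev=3.7; u=0·2.7+5/4·2.7+3/4·3.7=6.15; next y=-1/10·(-1.7)+1·6.15=6.32
n=3: y=6.32, sp=1, e=sp−y=-5.32; I=-2.62, D=e−e_prev=-8.02; u=0·(-5.32)+5/4·(-2.62)+3/4·(-8.02)=-9.29; next y=-1/10·6.32+1·(-9.29)=-9.922
n=4: y=-9.922, sp=1, e=sp−y=10.922; I=8.302, D=e−e_prev=16.242; u=0·10.922+5/4·8.302+3/4·16.242=22.559; next y=-1/10·(-9.922)+1·22.559=23.5512
n=5: y=23.5512, sp=1, e=sp−y=-22.5512; I=-14.2492, D=e−e_prev=-33.4732; u=0·(-22.5512)+5/4·(-14.2492)+3/4·(-33.4732)=-42.9164; next y=-1/10·23.5512+1·(-42.9164)=-45.27152

0 1 2.000 0.000
1 1 -1.500 2.000
2 1 6.150 -1.700
3 1 -9.290 6.320
4 1 22.559 -9.922
5 1 -42.916 23.551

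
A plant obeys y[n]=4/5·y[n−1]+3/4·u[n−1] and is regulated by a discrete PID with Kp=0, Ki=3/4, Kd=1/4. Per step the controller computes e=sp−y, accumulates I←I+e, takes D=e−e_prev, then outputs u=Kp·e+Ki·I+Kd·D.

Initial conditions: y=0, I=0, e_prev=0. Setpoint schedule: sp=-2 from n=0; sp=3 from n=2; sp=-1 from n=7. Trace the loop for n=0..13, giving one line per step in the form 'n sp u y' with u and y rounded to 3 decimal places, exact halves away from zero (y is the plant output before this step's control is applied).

(exact arithmetic carried between steps; '≈' marks a value shown rounded to 6 d.p. or computed from one; I and e_prev carry over from the previous line; the table rounds u and y to 3 d.p., halves away from zero)
n=0: y=0, sp=-2, e=sp−y=-2; I=-2, D=e−e_prev=-2; u=0·(-2)+3/4·(-2)+1/4·(-2)=-2; next y=4/5·0+3/4·(-2)=-1.5
n=1: y=-1.5, sp=-2, e=sp−y=-0.5; I=-2.5, D=e−e_prev=1.5; u=0·(-0.5)+3/4·(-2.5)+1/4·1.5=-1.5; next y=4/5·(-1.5)+3/4·(-1.5)=-2.325
n=2: y=-2.325, sp=3, e=sp−y=5.325; I=2.825, D=e−e_prev=5.825; u=0·5.325+3/4·2.825+1/4·5.825=3.575; next y=4/5·(-2.325)+3/4·3.575=0.82125
n=3: y=0.82125, sp=3, e=sp−y=2.17875; I=5.00375, D=e−e_prev=-3.14625; u=0·2.17875+3/4·5.00375+1/4·(-3.14625)=2.96625; next y=4/5·0.82125+3/4·2.96625≈2.881688
n=4: y≈2.881688, sp=3, e=sp−y≈0.118313; I≈5.122063, D=e−e_prev≈-2.060438; u=0·0.118313+3/4·5.122063+1/4·(-2.060438)≈3.326438; next y=4/5·2.881688+3/4·3.326438≈4.800178
n=5: y≈4.800178, sp=3, e=sp−y≈-1.800178; I≈3.321884, D=e−e_prev≈-1.918491; u=0·(-1.800178)+3/4·3.321884+1/4·(-1.918491)≈2.011791; next y=4/5·4.800178+3/4·2.011791≈5.348985
n=6: y≈5.348985, sp=3, e=sp−y≈-2.348985; I≈0.972899, D=e−e_prev≈-0.548807; u=0·(-2.348985)+3/4·0.972899+1/4·(-0.548807)≈0.592472; next y=4/5·5.348985+3/4·0.592472≈4.723543
n=7: y≈4.723543, sp=-1, e=sp−y≈-5.723543; I≈-4.750644, D=e−e_prev≈-3.374557; u=0·(-5.723543)+3/4·(-4.750644)+1/4·(-3.374557)≈-4.406622; next y=4/5·4.723543+3/4·(-4.406622)≈0.473868
n=8: y≈0.473868, sp=-1, e=sp−y≈-1.473868; I≈-6.224511, D=e−e_prev≈4.249675; u=0·(-1.473868)+3/4·(-6.224511)+1/4·4.249675≈-3.605965; next y=4/5·0.473868+3/4·(-3.605965)≈-2.325379
n=9: y≈-2.325379, sp=-1, e=sp−y≈1.325379; I≈-4.899132, D=e−e_prev≈2.799247; u=0·1.325379+3/4·(-4.899132)+1/4·2.799247≈-2.974537; next y=4/5·(-2.325379)+3/4·(-2.974537)≈-4.091206
n=10: y≈-4.091206, sp=-1, e=sp−y≈3.091206; I≈-1.807925, D=e−e_prev≈1.765827; u=0·3.091206+3/4·(-1.807925)+1/4·1.765827≈-0.914487; next y=4/5·(-4.091206)+3/4·(-0.914487)≈-3.958831
n=11: y≈-3.958831, sp=-1, e=sp−y≈2.958831; I≈1.150905, D=e−e_prev≈-0.132376; u=0·2.958831+3/4·1.150905+1/4·(-0.132376)≈0.830085; next y=4/5·(-3.958831)+3/4·0.830085≈-2.544501
n=12: y≈-2.544501, sp=-1, e=sp−y≈1.544501; I≈2.695406, D=e−e_prev≈-1.414330; u=0·1.544501+3/4·2.695406+1/4·(-1.414330)≈1.667972; next y=4/5·(-2.544501)+3/4·1.667972≈-0.784622
n=13: y≈-0.784622, sp=-1, e=sp−y≈-0.215378; I≈2.480028, D=e−e_prev≈-1.759879; u=0·(-0.215378)+3/4·2.480028+1/4·(-1.759879)≈1.420051; next y=4/5·(-0.784622)+3/4·1.420051≈0.437341

0 -2 -2.000 0.000
1 -2 -1.500 -1.500
2 3 3.575 -2.325
3 3 2.966 0.821
4 3 3.326 2.882
5 3 2.012 4.800
6 3 0.592 5.349
7 -1 -4.407 4.724
8 -1 -3.606 0.474
9 -1 -2.975 -2.325
10 -1 -0.914 -4.091
11 -1 0.830 -3.959
12 -1 1.668 -2.545
13 -1 1.420 -0.785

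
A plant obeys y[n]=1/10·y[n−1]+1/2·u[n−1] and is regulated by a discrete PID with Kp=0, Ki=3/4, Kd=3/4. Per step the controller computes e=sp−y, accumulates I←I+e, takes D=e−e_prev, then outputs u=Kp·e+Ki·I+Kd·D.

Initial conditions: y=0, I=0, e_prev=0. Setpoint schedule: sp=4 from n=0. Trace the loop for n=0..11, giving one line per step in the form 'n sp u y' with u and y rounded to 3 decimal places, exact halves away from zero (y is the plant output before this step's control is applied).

0 4 6.000 0.000
1 4 1.500 3.000
2 4 7.425 1.050
3 4 4.024 3.818
4 4 8.372 2.394
5 4 5.461 4.425
6 4 8.544 3.173
7 4 6.101 4.590
8 4 8.341 3.509
9 4 6.381 4.522
10 4 8.067 3.643
11 4 6.543 4.398

(exact arithmetic carried between steps; '≈' marks a value shown rounded to 6 d.p. or computed from one; I and e_prev carry over from the previous line; the table rounds u and y to 3 d.p., halves away from zero)
n=0: y=0, sp=4, e=sp−y=4; I=4, D=e−e_prev=4; u=0·4+3/4·4+3/4·4=6; next y=1/10·0+1/2·6=3
n=1: y=3, sp=4, e=sp−y=1; I=5, D=e−e_prev=-3; u=0·1+3/4·5+3/4·(-3)=1.5; next y=1/10·3+1/2·1.5=1.05
n=2: y=1.05, sp=4, e=sp−y=2.95; I=7.95, D=e−e_prev=1.95; u=0·2.95+3/4·7.95+3/4·1.95=7.425; next y=1/10·1.05+1/2·7.425=3.8175
n=3: y=3.8175, sp=4, e=sp−y=0.1825; I=8.1325, D=e−e_prev=-2.7675; u=0·0.1825+3/4·8.1325+3/4·(-2.7675)=4.02375; next y=1/10·3.8175+1/2·4.02375=2.393625
n=4: y=2.393625, sp=4, e=sp−y=1.606375; I=9.738875, D=e−e_prev=1.423875; u=0·1.606375+3/4·9.738875+3/4·1.423875≈8.372063; next y=1/10·2.393625+1/2·8.372063≈4.425394
n=5: y≈4.425394, sp=4, e=sp−y≈-0.425394; I≈9.313481, D=e−e_prev≈-2.031769; u=0·(-0.425394)+3/4·9.313481+3/4·(-2.031769)≈5.461284; next y=1/10·4.425394+1/2·5.461284≈3.173182
n=6: y≈3.173182, sp=4, e=sp−y≈0.826818; I≈10.140300, D=e−e_prev≈1.252212; u=0·0.826818+3/4·10.140300+3/4·1.252212≈8.544384; next y=1/10·3.173182+1/2·8.544384≈4.589510
n=7: y≈4.589510, sp=4, e=sp−y≈-0.589510; I≈9.550790, D=e−e_prev≈-1.416329; u=0·(-0.589510)+3/4·9.550790+3/4·(-1.416329)≈6.100846; next y=1/10·4.589510+1/2·6.100846≈3.509374
n=8: y≈3.509374, sp=4, e=sp−y≈0.490626; I≈10.041416, D=e−e_prev≈1.080136; u=0·0.490626+3/4·10.041416+3/4·1.080136≈8.341164; next y=1/10·3.509374+1/2·8.341164≈4.521519
n=9: y≈4.521519, sp=4, e=sp−y≈-0.521519; I≈9.519896, D=e−e_prev≈-1.012145; u=0·(-0.521519)+3/4·9.519896+3/4·(-1.012145)≈6.380813; next y=1/10·4.521519+1/2·6.380813≈3.642559
n=10: y≈3.642559, sp=4, e=sp−y≈0.357441; I≈9.877338, D=e−e_prev≈0.878961; u=0·0.357441+3/4·9.877338+3/4·0.878961≈8.067224; next y=1/10·3.642559+1/2·8.067224≈4.397868
n=11: y≈4.397868, sp=4, e=sp−y≈-0.397868; I≈9.479470, D=e−e_prev≈-0.755309; u=0·(-0.397868)+3/4·9.479470+3/4·(-0.755309)≈6.543120; next y=1/10·4.397868+1/2·6.543120≈3.711347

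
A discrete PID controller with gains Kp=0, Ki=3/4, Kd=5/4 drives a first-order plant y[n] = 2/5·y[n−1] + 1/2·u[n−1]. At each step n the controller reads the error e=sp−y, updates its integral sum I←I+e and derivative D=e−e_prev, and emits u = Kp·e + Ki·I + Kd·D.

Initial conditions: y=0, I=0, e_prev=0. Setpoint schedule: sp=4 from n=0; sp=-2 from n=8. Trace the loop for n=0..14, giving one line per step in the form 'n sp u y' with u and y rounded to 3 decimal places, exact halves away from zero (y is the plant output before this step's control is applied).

0 4 8.000 0.000
1 4 -2.000 4.000
2 4 9.800 0.600
3 4 -0.980 5.140
4 4 10.988 1.566
5 4 -0.763 6.120
6 4 11.447 2.067
7 4 -1.137 6.550
8 -2 -0.448 2.052
9 -2 1.300 0.597
10 -2 -3.050 0.889
11 -2 -0.735 -1.170
12 -2 -4.599 -0.835
13 -2 -1.458 -2.634
14 -2 -4.933 -1.783

(exact arithmetic carried between steps; '≈' marks a value shown rounded to 6 d.p. or computed from one; I and e_prev carry over from the previous line; the table rounds u and y to 3 d.p., halves away from zero)
n=0: y=0, sp=4, e=sp−y=4; I=4, D=e−e_prev=4; u=0·4+3/4·4+5/4·4=8; next y=2/5·0+1/2·8=4
n=1: y=4, sp=4, e=sp−y=0; I=4, D=e−e_prev=-4; u=0·0+3/4·4+5/4·(-4)=-2; next y=2/5·4+1/2·(-2)=0.6
n=2: y=0.6, sp=4, e=sp−y=3.4; I=7.4, D=e−e_prev=3.4; u=0·3.4+3/4·7.4+5/4·3.4=9.8; next y=2/5·0.6+1/2·9.8=5.14
n=3: y=5.14, sp=4, e=sp−y=-1.14; I=6.26, D=e−e_prev=-4.54; u=0·(-1.14)+3/4·6.26+5/4·(-4.54)=-0.98; next y=2/5·5.14+1/2·(-0.98)=1.566
n=4: y=1.566, sp=4, e=sp−y=2.434; I=8.694, D=e−e_prev=3.574; u=0·2.434+3/4·8.694+5/4·3.574=10.988; next y=2/5·1.566+1/2·10.988=6.1204
n=5: y=6.1204, sp=4, e=sp−y=-2.1204; I=6.5736, D=e−e_prev=-4.5544; u=0·(-2.1204)+3/4·6.5736+5/4·(-4.5544)=-0.7628; next y=2/5·6.1204+1/2·(-0.7628)=2.06676
n=6: y=2.06676, sp=4, e=sp−y=1.93324; I=8.50684, D=e−e_prev=4.05364; u=0·1.93324+3/4·8.50684+5/4·4.05364=11.44718; next y=2/5·2.06676+1/2·11.44718=6.550294
n=7: y=6.550294, sp=4, e=sp−y=-2.550294; I=5.956546, D=e−e_prev=-4.483534; u=0·(-2.550294)+3/4·5.956546+5/4·(-4.483534)=-1.137008; next y=2/5·6.550294+1/2·(-1.137008)≈2.051614
n=8: y≈2.051614, sp=-2, e=sp−y≈-4.051614; I≈1.904932, D=e−e_prev≈-1.501320; u=0·(-4.051614)+3/4·1.904932+5/4·(-1.501320)≈-0.447950; next y=2/5·2.051614+1/2·(-0.447950)≈0.596670
n=9: y≈0.596670, sp=-2, e=sp−y≈-2.596670; I≈-0.691738, D=e−e_prev≈1.454943; u=0·(-2.596670)+3/4·(-0.691738)+5/4·1.454943≈1.299876; next y=2/5·0.596670+1/2·1.299876≈0.888606
n=10: y≈0.888606, sp=-2, e=sp−y≈-2.888606; I≈-3.580344, D=e−e_prev≈-0.291936; u=0·(-2.888606)+3/4·(-3.580344)+5/4·(-0.291936)≈-3.050177; next y=2/5·0.888606+1/2·(-3.050177)≈-1.169646
n=11: y≈-1.169646, sp=-2, e=sp−y≈-0.830354; I≈-4.410698, D=e−e_prev≈2.058252; u=0·(-0.830354)+3/4·(-4.410698)+5/4·2.058252≈-0.735208; next y=2/5·(-1.169646)+1/2·(-0.735208)≈-0.835462
n=12: y≈-0.835462, sp=-2, e=sp−y≈-1.164538; I≈-5.575235, D=e−e_prev≈-0.334184; u=0·(-1.164538)+3/4·(-5.575235)+5/4·(-0.334184)≈-4.599156; next y=2/5·(-0.835462)+1/2·(-4.599156)≈-2.633763
n=13: y≈-2.633763, sp=-2, e=sp−y≈0.633763; I≈-4.941472, D=e−e_prev≈1.798301; u=0·0.633763+3/4·(-4.941472)+5/4·1.798301≈-1.458228; next y=2/5·(-2.633763)+1/2·(-1.458228)≈-1.782619
n=14: y≈-1.782619, sp=-2, e=sp−y≈-0.217381; I≈-5.158853, D=e−e_prev≈-0.851144; u=0·(-0.217381)+3/4·(-5.158853)+5/4·(-0.851144)≈-4.933069; next y=2/5·(-1.782619)+1/2·(-4.933069)≈-3.179582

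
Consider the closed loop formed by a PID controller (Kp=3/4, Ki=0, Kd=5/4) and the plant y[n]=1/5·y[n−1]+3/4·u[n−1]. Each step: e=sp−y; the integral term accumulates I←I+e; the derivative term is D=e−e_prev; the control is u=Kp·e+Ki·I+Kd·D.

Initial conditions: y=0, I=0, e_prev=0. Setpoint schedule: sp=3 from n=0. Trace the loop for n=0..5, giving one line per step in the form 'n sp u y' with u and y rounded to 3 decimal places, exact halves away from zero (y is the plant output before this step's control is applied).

(exact arithmetic carried between steps; '≈' marks a value shown rounded to 6 d.p. or computed from one; I and e_prev carry over from the previous line; the table rounds u and y to 3 d.p., halves away from zero)
n=0: y=0, sp=3, e=sp−y=3; I=3, D=e−e_prev=3; u=3/4·3+0·3+5/4·3=6; next y=1/5·0+3/4·6=4.5
n=1: y=4.5, sp=3, e=sp−y=-1.5; I=1.5, D=e−e_prev=-4.5; u=3/4·(-1.5)+0·1.5+5/4·(-4.5)=-6.75; next y=1/5·4.5+3/4·(-6.75)=-4.1625
n=2: y=-4.1625, sp=3, e=sp−y=7.1625; I=8.6625, D=e−e_prev=8.6625; u=3/4·7.1625+0·8.6625+5/4·8.6625=16.2; next y=1/5·(-4.1625)+3/4·16.2=11.3175
n=3: y=11.3175, sp=3, e=sp−y=-8.3175; I=0.345, D=e−e_prev=-15.48; u=3/4·(-8.3175)+0·0.345+5/4·(-15.48)=-25.588125; next y=1/5·11.3175+3/4·(-25.588125)≈-16.927594
n=4: y≈-16.927594, sp=3, e=sp−y≈19.927594; I≈20.272594, D=e−e_prev≈28.245094; u=3/4·19.927594+0·20.272594+5/4·28.245094≈50.252063; next y=1/5·(-16.927594)+3/4·50.252063≈34.303528
n=5: y≈34.303528, sp=3, e=sp−y≈-31.303528; I≈-11.030934, D=e−e_prev≈-51.231122; u=3/4·(-31.303528)+0·(-11.030934)+5/4·(-51.231122)≈-87.516548; next y=1/5·34.303528+3/4·(-87.516548)≈-58.776706

0 3 6.000 0.000
1 3 -6.750 4.500
2 3 16.200 -4.163
3 3 -25.588 11.318
4 3 50.252 -16.928
5 3 -87.517 34.304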